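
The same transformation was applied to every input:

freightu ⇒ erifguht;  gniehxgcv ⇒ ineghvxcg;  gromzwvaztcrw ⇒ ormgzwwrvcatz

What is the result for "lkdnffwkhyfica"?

Looking at the pairs, the operation is to move the first 2 characters to the end (rotate left by 2), then take characters alternately from the front and the back (1st, last, 2nd, 2nd-last, ...).
For "lkdnffwkhyfica", step one produces "dnffwkhyficalk"; step two turns that into "dknlfafcwikfhy".

dknlfafcwikfhy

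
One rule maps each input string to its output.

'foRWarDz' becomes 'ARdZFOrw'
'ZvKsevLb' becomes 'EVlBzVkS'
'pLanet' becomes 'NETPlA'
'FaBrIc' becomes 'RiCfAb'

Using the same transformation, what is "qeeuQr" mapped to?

In each case the input is transformed by: flip the case of every letter, then swap the front and back halves of the string.
Applying both steps to "qeeuQr": "QEEUqR", then "UqRQEE".

UqRQEE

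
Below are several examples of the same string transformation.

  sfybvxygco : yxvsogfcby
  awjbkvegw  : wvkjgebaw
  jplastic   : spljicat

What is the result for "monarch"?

Rule — sort the characters into reverse alphabetical order, then move the first character to the end.
So "monarch" becomes "onmhcar".

onmhcar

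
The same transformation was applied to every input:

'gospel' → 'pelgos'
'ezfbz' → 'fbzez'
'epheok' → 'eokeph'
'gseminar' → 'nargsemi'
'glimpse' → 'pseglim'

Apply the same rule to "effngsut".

suteffng

What's happening: move the last 3 characters to the front (rotate right by 3).
On "effngsut" that produces "suteffng".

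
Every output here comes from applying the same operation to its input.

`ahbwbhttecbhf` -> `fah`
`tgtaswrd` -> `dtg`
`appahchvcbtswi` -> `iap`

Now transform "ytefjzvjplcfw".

wyt

Rule — move the first 2 characters to the end (rotate left by 2), then keep only the last 3 characters.
On "ytefjzvjplcfw" that produces "wyt".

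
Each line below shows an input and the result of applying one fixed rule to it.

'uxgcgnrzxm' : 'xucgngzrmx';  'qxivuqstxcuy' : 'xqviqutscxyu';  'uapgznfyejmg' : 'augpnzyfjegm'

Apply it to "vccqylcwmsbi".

The transformation: swap each adjacent pair of characters (1↔2, 3↔4, ...).
So "vccqylcwmsbi" becomes "cvqclywcsmib".

cvqclywcsmib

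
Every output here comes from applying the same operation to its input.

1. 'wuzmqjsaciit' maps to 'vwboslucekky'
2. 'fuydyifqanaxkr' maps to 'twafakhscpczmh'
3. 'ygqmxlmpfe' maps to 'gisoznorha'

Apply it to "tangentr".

tcpigpvv

The rule is to shift every letter 2 places forward in the alphabet (wrapping around), then swap the first and last characters.
Starting from "tangentr": after the first operation, "vcpigpvt"; after the second, "tcpigpvv".
(Check on "fuydyifqanaxkr": → "hwafakhscpczmt" → "twafakhscpczmh" ✓)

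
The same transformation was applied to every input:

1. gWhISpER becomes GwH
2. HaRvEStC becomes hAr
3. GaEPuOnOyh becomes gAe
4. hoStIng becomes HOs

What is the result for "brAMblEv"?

The rule is to flip the case of every letter, then keep only the first 3 characters.
"brAMblEv" → "BRamBLeV" → "BRa".
(Check on "HaRvEStC": → "hArVesTc" → "hAr" ✓)

BRa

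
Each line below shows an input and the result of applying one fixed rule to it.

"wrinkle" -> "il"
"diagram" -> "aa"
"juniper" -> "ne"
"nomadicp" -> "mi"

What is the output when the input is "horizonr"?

The pattern: keep one character in every 3, starting at position 3 (positions 3rd, 6th, 9th, ...).
On "horizonr" that produces "ro".

ro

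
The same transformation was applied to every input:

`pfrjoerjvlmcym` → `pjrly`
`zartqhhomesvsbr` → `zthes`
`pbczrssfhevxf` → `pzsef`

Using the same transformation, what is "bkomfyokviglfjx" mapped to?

bmoif

Rule — keep one character in every 3, starting at position 1 (positions 1st, 4th, 7th, ...).
So "bkomfyokviglfjx" becomes "bmoif".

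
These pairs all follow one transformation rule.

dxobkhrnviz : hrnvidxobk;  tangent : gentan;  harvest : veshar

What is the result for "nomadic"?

adinom

The rule is to delete the last character, then swap the front and back halves of the string.
On "nomadic" that produces "adinom".
(Check on "harvest": → "harves" → "veshar" ✓)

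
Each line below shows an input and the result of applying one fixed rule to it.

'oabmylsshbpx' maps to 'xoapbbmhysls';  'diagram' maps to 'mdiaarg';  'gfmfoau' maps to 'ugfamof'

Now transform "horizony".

The pattern: swap the first and last characters, then take characters alternately from the front and the back (1st, last, 2nd, 2nd-last, ...).
Working it through for "horizony": intermediate "yorizonh", final "yhonroiz".

yhonroiz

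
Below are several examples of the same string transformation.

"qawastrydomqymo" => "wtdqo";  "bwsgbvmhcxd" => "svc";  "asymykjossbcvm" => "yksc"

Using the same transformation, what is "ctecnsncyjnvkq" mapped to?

What's happening: keep one character in every 3, starting at position 3 (positions 3rd, 6th, 9th, ...).
Doing the same to "ctecnsncyjnvkq": "esyv".

esyv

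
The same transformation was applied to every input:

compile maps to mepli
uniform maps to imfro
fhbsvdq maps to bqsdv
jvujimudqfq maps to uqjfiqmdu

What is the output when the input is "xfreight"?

rtehig

What's happening: delete the first 2 characters, then take characters alternately from the front and the back (1st, last, 2nd, 2nd-last, ...).
Starting from "xfreight": after the first operation, "reight"; after the second, "rtehig".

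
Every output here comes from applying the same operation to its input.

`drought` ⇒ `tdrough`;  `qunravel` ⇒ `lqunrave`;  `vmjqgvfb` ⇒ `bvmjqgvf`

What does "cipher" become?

rciphe

What's happening: move the last character to the front.
Applying that to "cipher" gives "rciphe".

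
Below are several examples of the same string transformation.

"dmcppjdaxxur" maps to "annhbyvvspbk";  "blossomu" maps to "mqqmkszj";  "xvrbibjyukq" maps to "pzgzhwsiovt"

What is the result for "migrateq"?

epyrcokg

The rule is to move the first 2 characters to the end (rotate left by 2), then shift every letter 2 places backward in the alphabet (wrapping around).
Working it through for "migrateq": intermediate "grateqmi", final "epyrcokg".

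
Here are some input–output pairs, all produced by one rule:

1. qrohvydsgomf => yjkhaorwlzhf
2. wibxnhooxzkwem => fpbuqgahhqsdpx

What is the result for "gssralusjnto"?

hzllktenlcgm

Each output is the input with this applied: shift every letter 7 places backward in the alphabet (wrapping around), then move the last character to the front.
On "gssralusjnto": the first step gives "zllktenlcgmh", and the second then gives "hzllktenlcgm".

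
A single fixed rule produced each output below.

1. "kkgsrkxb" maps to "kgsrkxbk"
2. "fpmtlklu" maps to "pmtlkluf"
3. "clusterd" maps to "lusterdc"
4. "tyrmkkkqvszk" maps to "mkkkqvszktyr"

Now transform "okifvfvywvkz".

fvfvywvkzoki

What's happening: move the last 3 characters to the front (rotate right by 3), then swap the front and back halves of the string.
"okifvfvywvkz" → "vkzokifvfvyw" → "fvfvywvkzoki".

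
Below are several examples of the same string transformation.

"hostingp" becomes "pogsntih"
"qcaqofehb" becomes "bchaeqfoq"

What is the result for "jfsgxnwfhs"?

Looking at the pairs, the operation is to take characters alternately from the front and the back (1st, last, 2nd, 2nd-last, ...), then move the first character to the end.
On "jfsgxnwfhs": the first step gives "jsfhsfgwxn", and the second then gives "sfhsfgwxnj".
(Check on "qcaqofehb": → "qbchaeqfo" → "bchaeqfoq" ✓)

sfhsfgwxnj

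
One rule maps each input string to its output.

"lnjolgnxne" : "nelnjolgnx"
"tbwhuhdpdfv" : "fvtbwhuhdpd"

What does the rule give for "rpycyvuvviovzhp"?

hprpycyvuvviovz

What's happening: move the last 2 characters to the front (rotate right by 2).
Doing the same to "rpycyvuvviovzhp": "hprpycyvuvviovz".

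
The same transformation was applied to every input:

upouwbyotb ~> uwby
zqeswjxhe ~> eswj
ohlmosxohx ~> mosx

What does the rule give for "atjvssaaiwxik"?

aaiw

What's happening: delete the last 3 characters, then keep only the last 4 characters.
On "atjvssaaiwxik": the first step gives "atjvssaaiw", and the second then gives "aaiw".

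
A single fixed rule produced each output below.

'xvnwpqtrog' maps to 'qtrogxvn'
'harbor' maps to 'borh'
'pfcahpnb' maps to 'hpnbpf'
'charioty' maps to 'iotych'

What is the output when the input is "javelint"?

lintja

The rule is to swap the front and back halves of the string, then delete the last 2 characters.
So "javelint" becomes "lintja".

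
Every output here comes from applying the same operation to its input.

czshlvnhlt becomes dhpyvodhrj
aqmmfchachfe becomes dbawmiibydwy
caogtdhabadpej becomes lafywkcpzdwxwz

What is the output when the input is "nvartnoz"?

jkvjrwnp

In each case the input is transformed by: move the last 3 characters to the front (rotate right by 3), then shift every letter 4 places backward in the alphabet (wrapping around).
Applying both steps to "nvartnoz": "noznvart", then "jkvjrwnp".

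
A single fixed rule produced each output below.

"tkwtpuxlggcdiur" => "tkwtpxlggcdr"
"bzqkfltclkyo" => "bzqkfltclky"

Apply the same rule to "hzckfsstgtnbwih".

The transformation: remove every vowel.
So "hzckfsstgtnbwih" becomes "hzckfsstgtnbwh".

hzckfsstgtnbwh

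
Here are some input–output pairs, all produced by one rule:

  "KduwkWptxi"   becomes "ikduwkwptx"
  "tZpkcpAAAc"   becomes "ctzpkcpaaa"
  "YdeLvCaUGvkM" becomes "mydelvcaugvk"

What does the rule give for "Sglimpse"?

esglimps

The rule is to move the last character to the front, then convert every letter to lowercase.
Doing the same to "Sglimpse": "esglimps".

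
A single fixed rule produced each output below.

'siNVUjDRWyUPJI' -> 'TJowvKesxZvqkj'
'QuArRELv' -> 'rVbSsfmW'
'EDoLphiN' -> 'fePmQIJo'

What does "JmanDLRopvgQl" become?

The rule is to shift every letter 1 place forward in the alphabet (wrapping around), then flip the case of every letter.
Working it through for "JmanDLRopvgQl": intermediate "KnboEMSpqwhRm", final "kNBOemsPQWHrM".
(Check on "EDoLphiN": → "FEpMqijO" → "fePmQIJo" ✓)

kNBOemsPQWHrM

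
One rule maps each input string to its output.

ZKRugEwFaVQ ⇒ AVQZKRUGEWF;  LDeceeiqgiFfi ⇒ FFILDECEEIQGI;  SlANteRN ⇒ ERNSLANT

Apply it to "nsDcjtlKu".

The pattern: move the last 3 characters to the front (rotate right by 3), then convert every letter to uppercase.
"nsDcjtlKu" → "lKunsDcjt" → "LKUNSDCJT".
(Check on "LDeceeiqgiFfi": → "FfiLDeceeiqgi" → "FFILDECEEIQGI" ✓)

LKUNSDCJT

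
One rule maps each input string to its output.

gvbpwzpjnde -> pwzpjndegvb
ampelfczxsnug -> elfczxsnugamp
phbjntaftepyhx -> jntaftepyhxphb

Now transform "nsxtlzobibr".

tlzobibrnsx

In each case the input is transformed by: move the first 3 characters to the end (rotate left by 3).
"nsxtlzobibr" → "tlzobibrnsx".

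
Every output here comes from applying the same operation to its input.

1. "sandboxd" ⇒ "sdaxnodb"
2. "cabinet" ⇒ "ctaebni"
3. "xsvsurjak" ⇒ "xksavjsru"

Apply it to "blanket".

The transformation: take characters alternately from the front and the back (1st, last, 2nd, 2nd-last, ...).
So "blanket" becomes "btleakn".

btleakn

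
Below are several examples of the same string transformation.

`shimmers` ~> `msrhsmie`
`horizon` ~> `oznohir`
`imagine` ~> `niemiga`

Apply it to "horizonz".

The transformation: swap each adjacent pair of characters (1↔2, 3↔4, ...), then move the last 3 characters to the front (rotate right by 3).
Working it through for "horizonz": intermediate "ohirozzn", final "zznohiro".

zznohiro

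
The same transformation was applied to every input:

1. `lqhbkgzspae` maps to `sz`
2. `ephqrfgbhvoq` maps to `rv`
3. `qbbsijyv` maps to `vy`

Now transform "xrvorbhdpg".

vx

Rule — sort the characters into alphabetical order, then keep only the last 2 characters.
Working it through for "xrvorbhdpg": intermediate "bdghoprrvx", final "vx".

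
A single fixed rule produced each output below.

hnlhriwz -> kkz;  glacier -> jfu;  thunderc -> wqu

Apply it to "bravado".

Each output is the input with this applied: keep one character in every 3, starting at position 1 (positions 1st, 4th, 7th, ...), then shift every letter 3 places forward in the alphabet (wrapping around).
Working it through for "bravado": intermediate "bvo", final "eyr".

eyr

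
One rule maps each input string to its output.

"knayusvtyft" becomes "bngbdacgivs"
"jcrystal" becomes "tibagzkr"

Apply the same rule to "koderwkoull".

ttcwsezmlws

Looking at the pairs, the operation is to reverse the string, then shift every letter 8 places forward in the alphabet (wrapping around).
For "koderwkoull", step one produces "lluokwredok"; step two turns that into "ttcwsezmlws".
(Check on "jcrystal": → "latsyrcj" → "tibagzkr" ✓)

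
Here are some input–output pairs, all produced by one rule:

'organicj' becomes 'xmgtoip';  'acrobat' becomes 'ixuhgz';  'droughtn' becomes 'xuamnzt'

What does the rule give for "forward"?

uxcgxj

In each case the input is transformed by: shift every letter 6 places forward in the alphabet (wrapping around), then delete the first character.
"forward" → "luxcgxj" → "uxcgxj".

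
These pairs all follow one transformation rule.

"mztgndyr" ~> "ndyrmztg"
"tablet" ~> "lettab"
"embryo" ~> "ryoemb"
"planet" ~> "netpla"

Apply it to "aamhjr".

Looking at the pairs, the operation is to swap the front and back halves of the string.
For "aamhjr" the result is "hjraam".

hjraam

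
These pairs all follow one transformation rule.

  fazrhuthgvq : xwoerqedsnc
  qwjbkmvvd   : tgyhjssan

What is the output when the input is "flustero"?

irpqbolc

Rule — shift every letter 3 places backward in the alphabet (wrapping around), then move the first character to the end.
"flustero" → "cirpqbol" → "irpqbolc".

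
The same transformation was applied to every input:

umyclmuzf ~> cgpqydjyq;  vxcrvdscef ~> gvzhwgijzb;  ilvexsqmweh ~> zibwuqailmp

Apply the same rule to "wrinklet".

mropixav

The pattern: move the first 2 characters to the end (rotate left by 2), then shift every letter 4 places forward in the alphabet (wrapping around).
Applying both steps to "wrinklet": "inkletwr", then "mropixav".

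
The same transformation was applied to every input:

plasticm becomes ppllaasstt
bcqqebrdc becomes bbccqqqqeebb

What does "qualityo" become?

qquuaallii

Looking at the pairs, the operation is to delete the last 3 characters, then double every character.
"qualityo" → "quali" → "qquuaallii".
(Check on "bcqqebrdc": → "bcqqeb" → "bbccqqqqeebb" ✓)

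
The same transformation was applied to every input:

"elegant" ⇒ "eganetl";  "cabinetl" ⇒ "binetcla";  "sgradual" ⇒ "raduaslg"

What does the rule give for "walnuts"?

lnutwsa

Each output is the input with this applied: swap the first and last characters, then move the first 2 characters to the end (rotate left by 2).
On "walnuts" that produces "lnutwsa".
(Check on "cabinetl": → "labinetc" → "binetcla" ✓)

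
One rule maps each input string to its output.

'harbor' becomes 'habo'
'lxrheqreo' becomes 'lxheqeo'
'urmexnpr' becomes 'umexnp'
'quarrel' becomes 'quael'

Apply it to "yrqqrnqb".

The transformation: remove every "r".
On "yrqqrnqb" that produces "yqqnqb".

yqqnqb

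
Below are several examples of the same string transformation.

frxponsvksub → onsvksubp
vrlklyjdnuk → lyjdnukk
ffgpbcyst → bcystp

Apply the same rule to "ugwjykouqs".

ykouqsj

The transformation: delete the first 3 characters, then move the first character to the end.
On "ugwjykouqs": the first step gives "jykouqs", and the second then gives "ykouqsj".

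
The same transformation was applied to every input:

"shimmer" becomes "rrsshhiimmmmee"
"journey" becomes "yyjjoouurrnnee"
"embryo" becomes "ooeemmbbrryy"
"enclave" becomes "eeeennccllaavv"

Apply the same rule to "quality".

yyqquuaalliitt

The pattern: double every character, then move the last 2 characters to the front (rotate right by 2).
Working it through for "quality": intermediate "qquuaalliittyy", final "yyqquuaalliitt".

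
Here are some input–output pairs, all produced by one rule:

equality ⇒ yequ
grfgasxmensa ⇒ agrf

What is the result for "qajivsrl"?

lqaj

Each output is the input with this applied: move the last character to the front, then keep only the first 4 characters.
Working it through for "qajivsrl": intermediate "lqajivsr", final "lqaj".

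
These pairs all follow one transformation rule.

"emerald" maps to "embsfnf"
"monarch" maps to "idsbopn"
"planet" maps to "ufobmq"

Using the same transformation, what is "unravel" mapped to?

mfwbsov

In each case the input is transformed by: reverse the string, then shift every letter 1 place forward in the alphabet (wrapping around).
Starting from "unravel": after the first operation, "levarnu"; after the second, "mfwbsov".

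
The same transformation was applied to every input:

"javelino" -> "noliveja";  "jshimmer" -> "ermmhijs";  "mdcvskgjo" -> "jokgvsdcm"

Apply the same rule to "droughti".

The transformation: reverse the string, then swap each adjacent pair of characters (1↔2, 3↔4, ...).
For "droughti", step one produces "ithguord"; step two turns that into "tighoudr".

tighoudr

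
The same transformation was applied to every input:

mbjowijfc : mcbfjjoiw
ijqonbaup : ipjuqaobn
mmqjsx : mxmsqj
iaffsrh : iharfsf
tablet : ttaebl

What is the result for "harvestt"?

The rule is to take characters alternately from the front and the back (1st, last, 2nd, 2nd-last, ...).
Applying that to "harvestt" gives "htatrsve".

htatrsve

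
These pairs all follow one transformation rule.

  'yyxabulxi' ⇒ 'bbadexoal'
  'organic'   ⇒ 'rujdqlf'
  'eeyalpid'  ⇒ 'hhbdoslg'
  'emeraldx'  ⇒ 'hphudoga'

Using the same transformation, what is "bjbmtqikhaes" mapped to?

The transformation: shift every letter 3 places forward in the alphabet (wrapping around).
So "bjbmtqikhaes" becomes "emepwtlnkdhv".

emepwtlnkdhv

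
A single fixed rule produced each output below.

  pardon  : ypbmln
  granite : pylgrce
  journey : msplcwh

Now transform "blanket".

jylicrz

Looking at the pairs, the operation is to move the first character to the end, then shift every letter 2 places backward in the alphabet (wrapping around).
Applying both steps to "blanket": "lanketb", then "jylicrz".
(Check on "journey": → "ourneyj" → "msplcwh" ✓)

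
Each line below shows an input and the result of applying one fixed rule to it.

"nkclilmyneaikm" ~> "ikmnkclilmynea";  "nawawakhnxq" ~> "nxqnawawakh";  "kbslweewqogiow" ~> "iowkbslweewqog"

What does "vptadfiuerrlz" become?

Each output is the input with this applied: move the last 3 characters to the front (rotate right by 3).
For "vptadfiuerrlz" the result is "rlzvptadfiuer".

rlzvptadfiuer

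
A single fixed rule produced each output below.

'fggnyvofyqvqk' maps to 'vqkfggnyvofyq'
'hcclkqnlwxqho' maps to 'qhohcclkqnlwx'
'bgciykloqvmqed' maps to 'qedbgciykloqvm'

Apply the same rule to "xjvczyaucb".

ucbxjvczya

The transformation: move the last 3 characters to the front (rotate right by 3).
"xjvczyaucb" → "ucbxjvczya".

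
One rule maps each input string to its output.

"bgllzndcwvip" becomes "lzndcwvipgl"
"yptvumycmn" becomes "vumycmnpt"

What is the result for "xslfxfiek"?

fxfieksl

The rule is to delete the first character, then move the first 2 characters to the end (rotate left by 2).
For "xslfxfiek" the result is "fxfieksl".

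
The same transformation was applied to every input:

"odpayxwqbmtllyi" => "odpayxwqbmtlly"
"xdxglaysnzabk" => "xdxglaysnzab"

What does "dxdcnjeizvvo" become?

dxdcnjeizvv

The rule is to delete the last character.
For "dxdcnjeizvvo" the result is "dxdcnjeizvv".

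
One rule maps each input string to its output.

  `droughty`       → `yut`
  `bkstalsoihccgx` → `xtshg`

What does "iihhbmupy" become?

In each case the input is transformed by: swap the first and last characters, then keep one character in every 3, starting at position 1 (positions 1st, 4th, 7th, ...).
Working it through for "iihhbmupy": intermediate "yihhbmupi", final "yhu".

yhu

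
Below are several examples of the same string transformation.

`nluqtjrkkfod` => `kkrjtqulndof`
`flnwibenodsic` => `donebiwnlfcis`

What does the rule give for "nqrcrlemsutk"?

smelrcrqnktu

Each output is the input with this applied: move the last 3 characters to the front (rotate right by 3), then reverse the string.
Applying that to "nqrcrlemsutk" gives "smelrcrqnktu".
(Check on "flnwibenodsic": → "sicflnwibenod" → "donebiwnlfcis" ✓)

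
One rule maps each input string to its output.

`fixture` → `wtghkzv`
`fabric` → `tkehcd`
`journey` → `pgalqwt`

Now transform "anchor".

jqtcpe

The pattern: shift every letter 2 places forward in the alphabet (wrapping around), then move the last 3 characters to the front (rotate right by 3).
Starting from "anchor": after the first operation, "cpejqt"; after the second, "jqtcpe".
(Check on "fabric": → "hcdtke" → "tkehcd" ✓)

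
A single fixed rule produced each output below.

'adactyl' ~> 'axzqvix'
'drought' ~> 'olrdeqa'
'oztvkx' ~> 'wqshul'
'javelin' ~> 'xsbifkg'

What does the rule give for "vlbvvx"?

iyssus

In each case the input is transformed by: shift every letter 3 places backward in the alphabet (wrapping around), then move the first character to the end.
Applying both steps to "vlbvvx": "siyssu", then "iyssus".
(Check on "drought": → "aolrdeq" → "olrdeqa" ✓)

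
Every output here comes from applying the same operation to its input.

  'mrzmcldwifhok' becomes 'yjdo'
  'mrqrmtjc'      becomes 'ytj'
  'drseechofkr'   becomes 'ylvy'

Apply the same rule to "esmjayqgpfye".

What's happening: keep one character in every 3, starting at position 2 (positions 2nd, 5th, 8th, ...), then shift every letter 7 places forward in the alphabet (wrapping around).
Starting from "esmjayqgpfye": after the first operation, "sagy"; after the second, "zhnf".

zhnf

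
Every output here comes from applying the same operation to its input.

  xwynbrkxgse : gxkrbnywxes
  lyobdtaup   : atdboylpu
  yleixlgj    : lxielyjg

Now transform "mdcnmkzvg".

zkmncdmgv

In each case the input is transformed by: move the last 2 characters to the front (rotate right by 2), then reverse the string.
Working it through for "mdcnmkzvg": intermediate "vgmdcnmkz", final "zkmncdmgv".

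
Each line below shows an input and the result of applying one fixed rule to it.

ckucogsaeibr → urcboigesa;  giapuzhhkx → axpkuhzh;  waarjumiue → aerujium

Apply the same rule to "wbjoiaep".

What's happening: delete the first 2 characters, then take characters alternately from the front and the back (1st, last, 2nd, 2nd-last, ...).
For "wbjoiaep", step one produces "joiaep"; step two turns that into "jpoeia".

jpoeia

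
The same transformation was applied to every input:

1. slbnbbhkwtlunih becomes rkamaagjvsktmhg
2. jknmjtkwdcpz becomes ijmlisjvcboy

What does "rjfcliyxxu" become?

qiebkhxwwt

The rule is to shift every letter 1 place backward in the alphabet (wrapping around).
So "rjfcliyxxu" becomes "qiebkhxwwt".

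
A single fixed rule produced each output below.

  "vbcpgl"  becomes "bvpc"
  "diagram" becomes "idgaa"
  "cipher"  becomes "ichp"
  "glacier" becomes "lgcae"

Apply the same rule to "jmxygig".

Looking at the pairs, the operation is to swap each adjacent pair of characters (1↔2, 3↔4, ...), then delete the last 2 characters.
Starting from "jmxygig": after the first operation, "mjyxigg"; after the second, "mjyxi".

mjyxi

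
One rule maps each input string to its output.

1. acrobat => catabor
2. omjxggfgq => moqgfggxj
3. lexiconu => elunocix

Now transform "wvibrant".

vwtnarbi

Looking at the pairs, the operation is to reverse the string, then move the last 2 characters to the front (rotate right by 2).
So "wvibrant" becomes "vwtnarbi".
(Check on "lexiconu": → "unocixel" → "elunocix" ✓)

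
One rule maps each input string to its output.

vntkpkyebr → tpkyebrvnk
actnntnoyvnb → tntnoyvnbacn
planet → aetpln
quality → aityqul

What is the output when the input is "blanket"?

Looking at the pairs, the operation is to move the first 3 characters to the end (rotate left by 3), then swap the first and last characters.
"blanket" → "nketbla" → "aketbln".

aketbln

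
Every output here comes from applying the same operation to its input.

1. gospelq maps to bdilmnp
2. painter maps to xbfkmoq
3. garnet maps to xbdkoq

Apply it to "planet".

The transformation: sort the characters into alphabetical order, then shift every letter 3 places backward in the alphabet (wrapping around).
For "planet", step one produces "aelnpt"; step two turns that into "xbikmq".
(Check on "painter": → "aeinprt" → "xbfkmoq" ✓)

xbikmq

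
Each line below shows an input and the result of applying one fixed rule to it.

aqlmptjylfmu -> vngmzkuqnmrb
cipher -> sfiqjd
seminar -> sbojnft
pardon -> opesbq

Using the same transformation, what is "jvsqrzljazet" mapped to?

ufabkmasrtwk

In each case the input is transformed by: reverse the string, then shift every letter 1 place forward in the alphabet (wrapping around).
Starting from "jvsqrzljazet": after the first operation, "tezajlzrqsvj"; after the second, "ufabkmasrtwk".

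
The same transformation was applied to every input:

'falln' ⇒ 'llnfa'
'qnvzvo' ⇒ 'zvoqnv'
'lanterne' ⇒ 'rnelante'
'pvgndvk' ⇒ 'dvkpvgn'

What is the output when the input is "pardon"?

Looking at the pairs, the operation is to move the last 3 characters to the front (rotate right by 3).
"pardon" → "donpar".

donpar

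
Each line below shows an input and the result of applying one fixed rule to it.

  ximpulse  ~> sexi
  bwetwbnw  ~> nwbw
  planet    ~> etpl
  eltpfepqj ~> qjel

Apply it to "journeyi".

yijo

The pattern: move the first 2 characters to the end (rotate left by 2), then keep only the last 4 characters.
Applying both steps to "journeyi": "urneyijo", then "yijo".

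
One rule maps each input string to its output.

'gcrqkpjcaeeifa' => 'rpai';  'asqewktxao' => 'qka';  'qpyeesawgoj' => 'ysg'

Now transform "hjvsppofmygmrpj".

vpmmj

Each output is the input with this applied: keep one character in every 3, starting at position 3 (positions 3rd, 6th, 9th, ...).
On "hjvsppofmygmrpj" that produces "vpmmj".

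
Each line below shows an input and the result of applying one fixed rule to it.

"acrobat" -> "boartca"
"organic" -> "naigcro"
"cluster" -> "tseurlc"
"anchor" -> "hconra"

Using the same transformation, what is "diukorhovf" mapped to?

What's happening: move the last 3 characters to the front (rotate right by 3), then take characters alternately from the front and the back (1st, last, 2nd, 2nd-last, ...).
Doing the same to "diukorhovf": "ohvrfodkiu".

ohvrfodkiu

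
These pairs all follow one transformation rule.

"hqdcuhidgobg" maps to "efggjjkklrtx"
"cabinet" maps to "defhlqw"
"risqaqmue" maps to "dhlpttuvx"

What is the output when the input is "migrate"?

dhjlpuw

The transformation: sort the characters into alphabetical order, then shift every letter 3 places forward in the alphabet (wrapping around).
Starting from "migrate": after the first operation, "aegimrt"; after the second, "dhjlpuw".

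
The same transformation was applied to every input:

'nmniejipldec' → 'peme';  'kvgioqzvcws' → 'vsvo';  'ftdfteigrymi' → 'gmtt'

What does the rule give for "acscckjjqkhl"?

jhcc

What's happening: keep one character in every 3, starting at position 2 (positions 2nd, 5th, 8th, ...), then move the first 2 characters to the end (rotate left by 2).
Working it through for "acscckjjqkhl": intermediate "ccjh", final "jhcc".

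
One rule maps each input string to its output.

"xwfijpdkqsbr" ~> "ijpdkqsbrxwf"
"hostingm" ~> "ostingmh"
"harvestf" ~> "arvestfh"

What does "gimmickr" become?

What's happening: move the last 3 characters to the front (rotate right by 3), then swap the front and back halves of the string.
"gimmickr" → "ckrgimmi" → "immickrg".
(Check on "harvestf": → "stfharve" → "arvestfh" ✓)

immickrg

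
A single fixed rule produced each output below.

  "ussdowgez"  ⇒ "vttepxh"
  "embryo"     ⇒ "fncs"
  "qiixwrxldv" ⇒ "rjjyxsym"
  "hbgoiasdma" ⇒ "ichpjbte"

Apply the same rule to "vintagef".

Looking at the pairs, the operation is to shift every letter 1 place forward in the alphabet (wrapping around), then delete the last 2 characters.
"vintagef" → "wjoubhfg" → "wjoubh".

wjoubh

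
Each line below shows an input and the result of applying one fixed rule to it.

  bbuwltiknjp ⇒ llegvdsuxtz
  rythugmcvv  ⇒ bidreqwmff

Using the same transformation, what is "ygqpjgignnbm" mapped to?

iqaztqsqxxlw

What's happening: shift every letter 10 places forward in the alphabet (wrapping around).
Doing the same to "ygqpjgignnbm": "iqaztqsqxxlw".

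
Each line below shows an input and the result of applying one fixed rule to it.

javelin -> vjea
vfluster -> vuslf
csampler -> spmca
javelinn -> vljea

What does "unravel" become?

urna

Each output is the input with this applied: delete the last 3 characters, then sort the characters into reverse alphabetical order.
On "unravel": the first step gives "unra", and the second then gives "urna".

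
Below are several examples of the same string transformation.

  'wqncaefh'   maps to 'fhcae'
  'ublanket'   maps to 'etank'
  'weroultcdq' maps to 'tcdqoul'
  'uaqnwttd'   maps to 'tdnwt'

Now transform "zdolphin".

The rule is to delete the first 3 characters, then move the first 3 characters to the end (rotate left by 3).
"zdolphin" → "inlph".

inlph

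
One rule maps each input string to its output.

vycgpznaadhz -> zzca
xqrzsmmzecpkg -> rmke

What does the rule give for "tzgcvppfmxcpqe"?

ppmg

In each case the input is transformed by: keep one character in every 3, starting at position 3 (positions 3rd, 6th, 9th, ...), then sort the characters into reverse alphabetical order.
Applying both steps to "tzgcvppfmxcpqe": "gpmp", then "ppmg".
(Check on "vycgpznaadhz": → "czaz" → "zzca" ✓)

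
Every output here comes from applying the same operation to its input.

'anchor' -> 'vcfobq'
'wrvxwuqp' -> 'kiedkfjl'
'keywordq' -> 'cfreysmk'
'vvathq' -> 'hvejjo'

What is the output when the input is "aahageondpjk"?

In each case the input is transformed by: shift every letter 12 places backward in the alphabet (wrapping around), then swap the front and back halves of the string.
For "aahageondpjk" the result is "cbrdxyoovous".

cbrdxyoovous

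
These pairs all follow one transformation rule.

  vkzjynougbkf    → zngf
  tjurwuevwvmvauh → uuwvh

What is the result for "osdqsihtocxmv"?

diom

The pattern: keep one character in every 3, starting at position 3 (positions 3rd, 6th, 9th, ...).
For "osdqsihtocxmv" the result is "diom".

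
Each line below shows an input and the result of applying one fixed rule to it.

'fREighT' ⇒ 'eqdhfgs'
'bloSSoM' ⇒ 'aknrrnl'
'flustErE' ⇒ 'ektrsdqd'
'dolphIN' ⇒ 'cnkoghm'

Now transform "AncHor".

zmbgnq

The pattern: shift every letter 1 place backward in the alphabet (wrapping around), then convert every letter to lowercase.
On "AncHor" that produces "zmbgnq".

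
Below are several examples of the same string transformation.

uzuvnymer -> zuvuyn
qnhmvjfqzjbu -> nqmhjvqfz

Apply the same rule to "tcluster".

ctuls

In each case the input is transformed by: delete the last 3 characters, then swap each adjacent pair of characters (1↔2, 3↔4, ...).
Starting from "tcluster": after the first operation, "tclus"; after the second, "ctuls".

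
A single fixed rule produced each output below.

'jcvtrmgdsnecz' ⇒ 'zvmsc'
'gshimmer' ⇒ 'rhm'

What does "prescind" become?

dei

The rule is to move the last character to the front, then keep one character in every 3, starting at position 1 (positions 1st, 4th, 7th, ...).
Working it through for "prescind": intermediate "dprescin", final "dei".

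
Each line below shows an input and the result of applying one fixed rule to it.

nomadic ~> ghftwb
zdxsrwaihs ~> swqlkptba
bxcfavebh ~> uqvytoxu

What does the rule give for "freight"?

ykxbza

The transformation: shift every letter 7 places backward in the alphabet (wrapping around), then delete the last character.
Working it through for "freight": intermediate "ykxbzam", final "ykxbza".
(Check on "nomadic": → "ghftwbv" → "ghftwb" ✓)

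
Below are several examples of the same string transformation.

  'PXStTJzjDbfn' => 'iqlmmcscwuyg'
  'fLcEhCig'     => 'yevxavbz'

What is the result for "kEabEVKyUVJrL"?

Rule — shift every letter 7 places backward in the alphabet (wrapping around), then convert every letter to lowercase.
Applying both steps to "kEabEVKyUVJrL": "dXtuXODrNOCkE", then "dxtuxodrnocke".

dxtuxodrnocke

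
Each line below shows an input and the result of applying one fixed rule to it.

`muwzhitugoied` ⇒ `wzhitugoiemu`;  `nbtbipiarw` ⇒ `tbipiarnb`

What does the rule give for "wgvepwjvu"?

vepwjvwg

Rule — delete the last character, then move the first 2 characters to the end (rotate left by 2).
Applying both steps to "wgvepwjvu": "wgvepwjv", then "vepwjvwg".
(Check on "nbtbipiarw": → "nbtbipiar" → "tbipiarnb" ✓)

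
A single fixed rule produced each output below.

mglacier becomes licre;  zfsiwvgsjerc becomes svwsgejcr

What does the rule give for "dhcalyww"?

Rule — swap each adjacent pair of characters (1↔2, 3↔4, ...), then delete the first 3 characters.
On "dhcalyww": the first step gives "hdacylww", and the second then gives "cylww".

cylww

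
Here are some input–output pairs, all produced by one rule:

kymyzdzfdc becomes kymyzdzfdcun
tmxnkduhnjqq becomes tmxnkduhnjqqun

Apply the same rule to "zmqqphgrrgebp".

Looking at the pairs, the operation is to append "un".
On "zmqqphgrrgebp" that produces "zmqqphgrrgebpun".

zmqqphgrrgebpun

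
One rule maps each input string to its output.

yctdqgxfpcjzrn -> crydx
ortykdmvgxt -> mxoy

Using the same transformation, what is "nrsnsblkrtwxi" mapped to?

tinnl

What's happening: keep one character in every 3, starting at position 1 (positions 1st, 4th, 7th, ...), then move the last 2 characters to the front (rotate right by 2).
"nrsnsblkrtwxi" → "nnlti" → "tinnl".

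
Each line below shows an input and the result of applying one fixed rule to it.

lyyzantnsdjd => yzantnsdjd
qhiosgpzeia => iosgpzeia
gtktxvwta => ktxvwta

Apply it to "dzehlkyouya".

ehlkyouya

The rule is to delete the first 2 characters.
For "dzehlkyouya" the result is "ehlkyouya".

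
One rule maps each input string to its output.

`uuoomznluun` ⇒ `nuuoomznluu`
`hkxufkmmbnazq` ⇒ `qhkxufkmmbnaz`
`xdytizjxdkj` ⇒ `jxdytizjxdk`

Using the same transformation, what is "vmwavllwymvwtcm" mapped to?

mvmwavllwymvwtc

What's happening: move the last character to the front.
For "vmwavllwymvwtcm" the result is "mvmwavllwymvwtc".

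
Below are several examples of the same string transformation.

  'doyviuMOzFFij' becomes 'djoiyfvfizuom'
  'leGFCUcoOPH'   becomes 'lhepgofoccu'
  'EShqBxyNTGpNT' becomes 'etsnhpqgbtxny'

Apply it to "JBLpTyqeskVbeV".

The rule is to take characters alternately from the front and the back (1st, last, 2nd, 2nd-last, ...), then convert every letter to lowercase.
For "JBLpTyqeskVbeV", step one produces "JVBeLbpVTkysqe"; step two turns that into "jvbelbpvtkysqe".

jvbelbpvtkysqe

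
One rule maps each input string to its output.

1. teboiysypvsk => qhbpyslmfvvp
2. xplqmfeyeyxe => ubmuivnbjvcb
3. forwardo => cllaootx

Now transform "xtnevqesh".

Rule — take characters alternately from the front and the back (1st, last, 2nd, 2nd-last, ...), then shift every letter 3 places backward in the alphabet (wrapping around).
Working it through for "xtnevqesh": intermediate "xhtsneeqv", final "ueqpkbbns".

ueqpkbbns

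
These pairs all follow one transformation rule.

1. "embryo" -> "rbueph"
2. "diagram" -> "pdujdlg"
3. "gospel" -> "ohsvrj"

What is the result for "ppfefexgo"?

rjahihiss

The transformation: reverse the string, then shift every letter 3 places forward in the alphabet (wrapping around).
"ppfefexgo" → "rjahihiss".
(Check on "diagram": → "margaid" → "pdujdlg" ✓)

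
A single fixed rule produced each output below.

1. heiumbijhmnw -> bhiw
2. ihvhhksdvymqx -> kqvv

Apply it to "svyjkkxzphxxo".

kpxy

Each output is the input with this applied: keep one character in every 3, starting at position 3 (positions 3rd, 6th, 9th, ...), then sort the characters into alphabetical order.
Doing the same to "svyjkkxzphxxo": "kpxy".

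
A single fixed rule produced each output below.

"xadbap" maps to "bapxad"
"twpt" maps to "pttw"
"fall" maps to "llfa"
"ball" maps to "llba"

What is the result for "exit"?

itex

The pattern: swap the front and back halves of the string.
"exit" → "itex".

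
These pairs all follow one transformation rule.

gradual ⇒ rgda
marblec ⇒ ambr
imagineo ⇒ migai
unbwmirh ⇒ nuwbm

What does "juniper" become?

ujin

The transformation: delete the last 3 characters, then swap each adjacent pair of characters (1↔2, 3↔4, ...).
Applying both steps to "juniper": "juni", then "ujin".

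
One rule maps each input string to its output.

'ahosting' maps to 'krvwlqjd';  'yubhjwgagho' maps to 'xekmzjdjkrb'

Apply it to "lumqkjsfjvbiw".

In each case the input is transformed by: shift every letter 3 places forward in the alphabet (wrapping around), then move the first character to the end.
For "lumqkjsfjvbiw", step one produces "oxptnmvimyelz"; step two turns that into "xptnmvimyelzo".

xptnmvimyelzo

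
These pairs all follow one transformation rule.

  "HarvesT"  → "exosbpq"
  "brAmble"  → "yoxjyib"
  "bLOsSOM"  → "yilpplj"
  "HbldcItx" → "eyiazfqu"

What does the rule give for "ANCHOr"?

Looking at the pairs, the operation is to shift every letter 3 places backward in the alphabet (wrapping around), then convert every letter to lowercase.
For "ANCHOr", step one produces "XKZELo"; step two turns that into "xkzelo".

xkzelo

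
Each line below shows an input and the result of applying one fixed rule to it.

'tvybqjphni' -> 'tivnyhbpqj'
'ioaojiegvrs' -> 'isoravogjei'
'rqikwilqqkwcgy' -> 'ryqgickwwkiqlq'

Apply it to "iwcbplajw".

iwwjcablp

The transformation: take characters alternately from the front and the back (1st, last, 2nd, 2nd-last, ...).
Applying that to "iwcbplajw" gives "iwwjcablp".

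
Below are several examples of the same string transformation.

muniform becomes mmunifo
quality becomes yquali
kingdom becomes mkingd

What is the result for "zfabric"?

Each output is the input with this applied: move the last character to the front, then delete the last character.
On "zfabric": the first step gives "czfabri", and the second then gives "czfabr".

czfabr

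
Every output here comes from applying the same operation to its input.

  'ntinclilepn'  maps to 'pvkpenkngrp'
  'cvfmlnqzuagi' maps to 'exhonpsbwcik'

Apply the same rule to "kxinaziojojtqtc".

The pattern: shift every letter 2 places forward in the alphabet (wrapping around).
Applying that to "kxinaziojojtqtc" gives "mzkpcbkqlqlvsve".

mzkpcbkqlqlvsve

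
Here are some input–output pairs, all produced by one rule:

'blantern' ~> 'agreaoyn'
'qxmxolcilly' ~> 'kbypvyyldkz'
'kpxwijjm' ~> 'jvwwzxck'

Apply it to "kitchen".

puraxvg

Rule — move the first 3 characters to the end (rotate left by 3), then shift every letter 13 places forward in the alphabet (wrapping around) — i.e. ROT13.
"kitchen" → "chenkit" → "puraxvg".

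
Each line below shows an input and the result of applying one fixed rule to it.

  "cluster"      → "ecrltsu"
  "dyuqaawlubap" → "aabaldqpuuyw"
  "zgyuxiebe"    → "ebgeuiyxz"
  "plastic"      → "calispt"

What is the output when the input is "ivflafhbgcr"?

bafcgfihrlv

Each output is the input with this applied: sort the characters into alphabetical order, then swap each adjacent pair of characters (1↔2, 3↔4, ...).
"ivflafhbgcr" → "abcffghilrv" → "bafcgfihrlv".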